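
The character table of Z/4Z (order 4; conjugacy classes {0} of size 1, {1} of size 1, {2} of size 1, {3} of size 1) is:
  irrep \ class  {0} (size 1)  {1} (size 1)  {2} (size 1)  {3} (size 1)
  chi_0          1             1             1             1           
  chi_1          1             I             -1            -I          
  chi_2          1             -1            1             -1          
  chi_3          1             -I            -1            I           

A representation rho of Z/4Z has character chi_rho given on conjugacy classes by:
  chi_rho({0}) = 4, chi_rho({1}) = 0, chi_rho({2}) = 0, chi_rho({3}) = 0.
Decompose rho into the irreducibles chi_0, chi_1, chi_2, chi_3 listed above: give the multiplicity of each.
Multiplicities: chi_0: 1, chi_1: 1, chi_2: 1, chi_3: 1.

Details: Use <chi_rho, chi> = (1/|G|) sum_C |C| * chi_rho(C) * conj(chi(C)) with |G| = 4 for each irreducible chi in the table:
  <chi_rho, chi_0> = (1/4)[1*(4)*conj(1) + 1*(0)*conj(1) + 1*(0)*conj(1) + 1*(0)*conj(1)]
      = (1/4)[(4) + (0) + (0) + (0)] = 4/4 = 1
  <chi_rho, chi_1> = (1/4)[1*(4)*conj(1) + 1*(0)*conj(I) + 1*(0)*conj(-1) + 1*(0)*conj(-I)]
      = (1/4)[(4) + (0) + (0) + (0)] = 4/4 = 1
  <chi_rho, chi_2> = (1/4)[1*(4)*conj(1) + 1*(0)*conj(-1) + 1*(0)*conj(1) + 1*(0)*conj(-1)]
      = (1/4)[(4) + (0) + (0) + (0)] = 4/4 = 1
  <chi_rho, chi_3> = (1/4)[1*(4)*conj(1) + 1*(0)*conj(-I) + 1*(0)*conj(-1) + 1*(0)*conj(I)]
      = (1/4)[(4) + (0) + (0) + (0)] = 4/4 = 1
(Exp terms are combined using exp(i*s)*conj(exp(i*t)) = exp(i*(s-t)), and sums of them are collapsed using the identity that for every m > 1 the m distinct m-th roots of unity sum to 0, e.g. 1 + exp(2*I*pi/3) + exp(-2*I*pi/3) = 0.)
Dimension check: dim(rho) = sum (mult * dim) = 1*1 + 1*1 + 1*1 + 1*1 = 4 = chi_rho(e) = 4.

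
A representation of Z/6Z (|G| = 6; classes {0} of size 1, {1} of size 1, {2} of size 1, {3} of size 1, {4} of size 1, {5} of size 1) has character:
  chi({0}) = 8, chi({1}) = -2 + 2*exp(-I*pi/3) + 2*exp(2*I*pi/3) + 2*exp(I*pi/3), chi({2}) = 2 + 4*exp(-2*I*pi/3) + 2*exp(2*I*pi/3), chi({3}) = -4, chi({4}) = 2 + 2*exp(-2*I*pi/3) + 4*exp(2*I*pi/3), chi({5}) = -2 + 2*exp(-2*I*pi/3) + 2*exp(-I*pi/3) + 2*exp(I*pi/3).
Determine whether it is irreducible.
Not irreducible (reducible): <chi, chi> = 16 > 1.

Why: <chi, chi> = (1/|G|) sum_C |C| * |chi(C)|^2 = (1/6)[1*|8|^2 + 1*|-2 + 2*exp(-I*pi/3) + 2*exp(2*I*pi/3) + 2*exp(I*pi/3)|^2 + 1*|2 + 4*exp(-2*I*pi/3) + 2*exp(2*I*pi/3)|^2 + 1*|-4|^2 + 1*|2 + 2*exp(-2*I*pi/3) + 4*exp(2*I*pi/3)|^2 + 1*|-2 + 2*exp(-2*I*pi/3) + 2*exp(-I*pi/3) + 2*exp(I*pi/3)|^2]
  = (1/6)[(64) + (4) + (4) + (16) + (4) + (4)] = 96/6 = 16.
(Exp terms are combined using exp(i*s)*conj(exp(i*t)) = exp(i*(s-t)), and sums of them are collapsed using the identity that for every m > 1 the m distinct m-th roots of unity sum to 0, e.g. 1 + exp(2*I*pi/3) + exp(-2*I*pi/3) = 0.)
A character is irreducible iff <chi, chi> = 1, so this representation is reducible.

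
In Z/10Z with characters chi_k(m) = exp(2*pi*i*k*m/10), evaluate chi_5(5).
chi_5(5) = zeta_10^25 = -1

Details: chi_5(5) = zeta_10^(5*5) = zeta_10^25. Since zeta_10^10 = 1, this equals zeta_10^5 = exp(2*pi*i*5/10) = -1.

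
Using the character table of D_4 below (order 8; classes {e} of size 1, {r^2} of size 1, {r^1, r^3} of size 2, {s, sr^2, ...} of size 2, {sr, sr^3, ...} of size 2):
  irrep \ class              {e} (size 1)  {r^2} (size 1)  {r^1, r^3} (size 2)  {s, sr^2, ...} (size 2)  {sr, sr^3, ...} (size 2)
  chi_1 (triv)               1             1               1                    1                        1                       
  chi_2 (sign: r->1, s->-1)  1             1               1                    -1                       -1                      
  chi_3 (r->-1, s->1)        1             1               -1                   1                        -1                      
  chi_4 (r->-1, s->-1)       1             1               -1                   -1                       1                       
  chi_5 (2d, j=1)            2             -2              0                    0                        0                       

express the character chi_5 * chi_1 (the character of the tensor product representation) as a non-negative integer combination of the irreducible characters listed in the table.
chi_5 tensor chi_1 = chi_5 (all other irreducibles have multiplicity 0).

Proof sketch: The character of a tensor product is the pointwise product (chi_5 * chi_1)(C) = chi_5(C) * chi_1(C):
  {e}: (2)*(1), {r^2}: (-2)*(1), {r^1, r^3}: (0)*(1), {s, sr^2, ...}: (0)*(1), {sr, sr^3, ...}: (0)*(1)
so (chi_5 * chi_1) takes values
  {e} -> 2, {r^2} -> -2, {r^1, r^3} -> 0, {s, sr^2, ...} -> 0, {sr, sr^3, ...} -> 0.
Now take the inner product of this character with each irreducible chi from the table, <chi_5*chi_1, chi> = (1/8) sum_C |C| (chi_5*chi_1)(C) conj(chi(C)):
  <chi_5*chi_1, chi_1> = (1/8)[1*(2)*conj(1) + 1*(-2)*conj(1) + 2*(0)*conj(1) + 2*(0)*conj(1) + 2*(0)*conj(1)]
      = (1/8)[(2) + (-2) + (0) + (0) + (0)] = 0/8 = 0
  <chi_5*chi_1, chi_2> = (1/8)[1*(2)*conj(1) + 1*(-2)*conj(1) + 2*(0)*conj(1) + 2*(0)*conj(-1) + 2*(0)*conj(-1)]
      = (1/8)[(2) + (-2) + (0) + (0) + (0)] = 0/8 = 0
  <chi_5*chi_1, chi_3> = (1/8)[1*(2)*conj(1) + 1*(-2)*conj(1) + 2*(0)*conj(-1) + 2*(0)*conj(1) + 2*(0)*conj(-1)]
      = (1/8)[(2) + (-2) + (0) + (0) + (0)] = 0/8 = 0
  <chi_5*chi_1, chi_4> = (1/8)[1*(2)*conj(1) + 1*(-2)*conj(1) + 2*(0)*conj(-1) + 2*(0)*conj(-1) + 2*(0)*conj(1)]
      = (1/8)[(2) + (-2) + (0) + (0) + (0)] = 0/8 = 0
  <chi_5*chi_1, chi_5> = (1/8)[1*(2)*conj(2) + 1*(-2)*conj(-2) + 2*(0)*conj(0) + 2*(0)*conj(0) + 2*(0)*conj(0)]
      = (1/8)[(4) + (4) + (0) + (0) + (0)] = 8/8 = 1
Hence the multiplicities are chi_5: 1. Dimension check: dim(chi_5)*dim(chi_1) = 2*1 = 2 and sum (mult * dim) = 1*2 = 2.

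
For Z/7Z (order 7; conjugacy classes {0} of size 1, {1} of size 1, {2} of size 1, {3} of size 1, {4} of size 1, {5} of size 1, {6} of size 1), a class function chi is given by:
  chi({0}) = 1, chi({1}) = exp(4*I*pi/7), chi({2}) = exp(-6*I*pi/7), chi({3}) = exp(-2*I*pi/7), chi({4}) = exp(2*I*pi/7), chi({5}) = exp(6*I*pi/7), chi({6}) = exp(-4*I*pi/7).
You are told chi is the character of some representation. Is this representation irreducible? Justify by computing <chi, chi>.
Irreducible: <chi, chi> = 1.

Explanation: <chi, chi> = (1/|G|) sum_C |C| * |chi(C)|^2 = (1/7)[1*|1|^2 + 1*|exp(4*I*pi/7)|^2 + 1*|exp(-6*I*pi/7)|^2 + 1*|exp(-2*I*pi/7)|^2 + 1*|exp(2*I*pi/7)|^2 + 1*|exp(6*I*pi/7)|^2 + 1*|exp(-4*I*pi/7)|^2]
  = (1/7)[(1) + (1) + (1) + (1) + (1) + (1) + (1)] = 7/7 = 1.
(Exp terms are combined using exp(i*s)*conj(exp(i*t)) = exp(i*(s-t)), and sums of them are collapsed using the identity that for every m > 1 the m distinct m-th roots of unity sum to 0, e.g. 1 + exp(2*I*pi/3) + exp(-2*I*pi/3) = 0.)
A character is irreducible iff <chi, chi> = 1, so this representation is irreducible.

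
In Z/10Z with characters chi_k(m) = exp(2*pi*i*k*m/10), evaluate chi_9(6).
chi_9(6) = zeta_10^54 = exp(4*I*pi/5)

Reasoning: chi_9(6) = zeta_10^(9*6) = zeta_10^54. Since zeta_10^10 = 1, this equals zeta_10^4 = exp(2*pi*i*4/10) = exp(4*I*pi/5).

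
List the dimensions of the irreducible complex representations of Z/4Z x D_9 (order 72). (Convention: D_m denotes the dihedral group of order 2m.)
Dimensions: 1, 1, 1, 1, 1, 1, 1, 1, 2, 2, 2, 2, 2, 2, 2, 2, 2, 2, 2, 2, 2, 2, 2, 2

Proof sketch: There are 24 irreducibles (= number of conjugacy classes). Their dimensions d_i satisfy sum d_i^2 = |G| = 72: 1 + 1 + 1 + 1 + 1 + 1 + 1 + 1 + 4 + 4 + 4 + 4 + 4 + 4 + 4 + 4 + 4 + 4 + 4 + 4 + 4 + 4 + 4 + 4 = 72. (For the product with Z/4Z: each of the 4 1-dim characters of Z/4Z tensors with each irrep of D_9, giving 4 copies of each D_9-dimension.)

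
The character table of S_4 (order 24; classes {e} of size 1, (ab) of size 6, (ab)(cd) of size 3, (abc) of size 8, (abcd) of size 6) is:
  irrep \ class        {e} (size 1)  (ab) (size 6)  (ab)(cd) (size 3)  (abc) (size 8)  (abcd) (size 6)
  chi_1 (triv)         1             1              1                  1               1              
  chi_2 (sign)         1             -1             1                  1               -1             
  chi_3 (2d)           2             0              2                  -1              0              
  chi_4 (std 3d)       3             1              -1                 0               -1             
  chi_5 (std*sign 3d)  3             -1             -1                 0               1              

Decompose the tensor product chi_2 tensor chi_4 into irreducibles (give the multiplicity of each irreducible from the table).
chi_2 tensor chi_4 = chi_5 (all other irreducibles have multiplicity 0).

Proof sketch: The character of a tensor product is the pointwise product (chi_2 * chi_4)(C) = chi_2(C) * chi_4(C):
  {e}: (1)*(3), (ab): (-1)*(1), (ab)(cd): (1)*(-1), (abc): (1)*(0), (abcd): (-1)*(-1)
so (chi_2 * chi_4) takes values
  {e} -> 3, (ab) -> -1, (ab)(cd) -> -1, (abc) -> 0, (abcd) -> 1.
Now take the inner product of this character with each irreducible chi from the table, <chi_2*chi_4, chi> = (1/24) sum_C |C| (chi_2*chi_4)(C) conj(chi(C)):
  <chi_2*chi_4, chi_1> = (1/24)[1*(3)*conj(1) + 6*(-1)*conj(1) + 3*(-1)*conj(1) + 8*(0)*conj(1) + 6*(1)*conj(1)]
      = (1/24)[(3) + (-6) + (-3) + (0) + (6)] = 0/24 = 0
  <chi_2*chi_4, chi_2> = (1/24)[1*(3)*conj(1) + 6*(-1)*conj(-1) + 3*(-1)*conj(1) + 8*(0)*conj(1) + 6*(1)*conj(-1)]
      = (1/24)[(3) + (6) + (-3) + (0) + (-6)] = 0/24 = 0
  <chi_2*chi_4, chi_3> = (1/24)[1*(3)*conj(2) + 6*(-1)*conj(0) + 3*(-1)*conj(2) + 8*(0)*conj(-1) + 6*(1)*conj(0)]
      = (1/24)[(6) + (0) + (-6) + (0) + (0)] = 0/24 = 0
  <chi_2*chi_4, chi_4> = (1/24)[1*(3)*conj(3) + 6*(-1)*conj(1) + 3*(-1)*conj(-1) + 8*(0)*conj(0) + 6*(1)*conj(-1)]
      = (1/24)[(9) + (-6) + (3) + (0) + (-6)] = 0/24 = 0
  <chi_2*chi_4, chi_5> = (1/24)[1*(3)*conj(3) + 6*(-1)*conj(-1) + 3*(-1)*conj(-1) + 8*(0)*conj(0) + 6*(1)*conj(1)]
      = (1/24)[(9) + (6) + (3) + (0) + (6)] = 24/24 = 1
Hence the multiplicities are chi_5: 1. Dimension check: dim(chi_2)*dim(chi_4) = 1*3 = 3 and sum (mult * dim) = 1*3 = 3.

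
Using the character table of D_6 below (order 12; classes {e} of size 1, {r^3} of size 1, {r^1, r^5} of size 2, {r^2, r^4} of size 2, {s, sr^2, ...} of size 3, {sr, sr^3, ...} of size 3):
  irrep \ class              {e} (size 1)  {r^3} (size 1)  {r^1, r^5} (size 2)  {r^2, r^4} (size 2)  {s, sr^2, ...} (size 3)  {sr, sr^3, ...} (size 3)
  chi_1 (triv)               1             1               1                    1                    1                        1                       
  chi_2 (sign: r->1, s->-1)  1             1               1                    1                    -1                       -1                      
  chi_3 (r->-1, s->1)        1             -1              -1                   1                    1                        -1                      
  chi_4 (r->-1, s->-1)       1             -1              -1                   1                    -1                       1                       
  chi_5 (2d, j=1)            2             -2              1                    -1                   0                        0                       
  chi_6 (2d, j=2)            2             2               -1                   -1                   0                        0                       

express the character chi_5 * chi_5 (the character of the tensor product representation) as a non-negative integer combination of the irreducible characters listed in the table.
chi_5 tensor chi_5 = chi_1 + chi_2 + chi_6 (all other irreducibles have multiplicity 0).

Argument: The character of a tensor product is the pointwise product (chi_5 * chi_5)(C) = chi_5(C) * chi_5(C):
  {e}: (2)*(2), {r^3}: (-2)*(-2), {r^1, r^5}: (1)*(1), {r^2, r^4}: (-1)*(-1), {s, sr^2, ...}: (0)*(0), {sr, sr^3, ...}: (0)*(0)
so (chi_5 * chi_5) takes values
  {e} -> 4, {r^3} -> 4, {r^1, r^5} -> 1, {r^2, r^4} -> 1, {s, sr^2, ...} -> 0, {sr, sr^3, ...} -> 0.
Now take the inner product of this character with each irreducible chi from the table, <chi_5*chi_5, chi> = (1/12) sum_C |C| (chi_5*chi_5)(C) conj(chi(C)):
  <chi_5*chi_5, chi_1> = (1/12)[1*(4)*conj(1) + 1*(4)*conj(1) + 2*(1)*conj(1) + 2*(1)*conj(1) + 3*(0)*conj(1) + 3*(0)*conj(1)]
      = (1/12)[(4) + (4) + (2) + (2) + (0) + (0)] = 12/12 = 1
  <chi_5*chi_5, chi_2> = (1/12)[1*(4)*conj(1) + 1*(4)*conj(1) + 2*(1)*conj(1) + 2*(1)*conj(1) + 3*(0)*conj(-1) + 3*(0)*conj(-1)]
      = (1/12)[(4) + (4) + (2) + (2) + (0) + (0)] = 12/12 = 1
  <chi_5*chi_5, chi_3> = (1/12)[1*(4)*conj(1) + 1*(4)*conj(-1) + 2*(1)*conj(-1) + 2*(1)*conj(1) + 3*(0)*conj(1) + 3*(0)*conj(-1)]
      = (1/12)[(4) + (-4) + (-2) + (2) + (0) + (0)] = 0/12 = 0
  <chi_5*chi_5, chi_4> = (1/12)[1*(4)*conj(1) + 1*(4)*conj(-1) + 2*(1)*conj(-1) + 2*(1)*conj(1) + 3*(0)*conj(-1) + 3*(0)*conj(1)]
      = (1/12)[(4) + (-4) + (-2) + (2) + (0) + (0)] = 0/12 = 0
  <chi_5*chi_5, chi_5> = (1/12)[1*(4)*conj(2) + 1*(4)*conj(-2) + 2*(1)*conj(1) + 2*(1)*conj(-1) + 3*(0)*conj(0) + 3*(0)*conj(0)]
      = (1/12)[(8) + (-8) + (2) + (-2) + (0) + (0)] = 0/12 = 0
  <chi_5*chi_5, chi_6> = (1/12)[1*(4)*conj(2) + 1*(4)*conj(2) + 2*(1)*conj(-1) + 2*(1)*conj(-1) + 3*(0)*conj(0) + 3*(0)*conj(0)]
      = (1/12)[(8) + (8) + (-2) + (-2) + (0) + (0)] = 12/12 = 1
Hence the multiplicities are chi_1: 1, chi_2: 1, chi_6: 1. Dimension check: dim(chi_5)*dim(chi_5) = 2*2 = 4 and sum (mult * dim) = 1*1 + 1*1 + 1*2 = 4.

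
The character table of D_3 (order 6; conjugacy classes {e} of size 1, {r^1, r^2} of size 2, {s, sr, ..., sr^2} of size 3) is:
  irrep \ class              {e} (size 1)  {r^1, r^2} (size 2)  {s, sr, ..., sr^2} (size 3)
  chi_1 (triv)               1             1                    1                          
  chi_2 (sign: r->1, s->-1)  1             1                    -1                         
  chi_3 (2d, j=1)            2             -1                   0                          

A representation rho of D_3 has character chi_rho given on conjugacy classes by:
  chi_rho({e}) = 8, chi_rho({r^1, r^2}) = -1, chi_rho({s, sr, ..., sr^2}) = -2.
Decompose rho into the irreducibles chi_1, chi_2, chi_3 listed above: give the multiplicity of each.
Multiplicities: chi_1: 0, chi_2: 2, chi_3: 3.

Working: Use <chi_rho, chi> = (1/|G|) sum_C |C| * chi_rho(C) * conj(chi(C)) with |G| = 6 for each irreducible chi in the table:
  <chi_rho, chi_1> = (1/6)[1*(8)*conj(1) + 2*(-1)*conj(1) + 3*(-2)*conj(1)]
      = (1/6)[(8) + (-2) + (-6)] = 0/6 = 0
  <chi_rho, chi_2> = (1/6)[1*(8)*conj(1) + 2*(-1)*conj(1) + 3*(-2)*conj(-1)]
      = (1/6)[(8) + (-2) + (6)] = 12/6 = 2
  <chi_rho, chi_3> = (1/6)[1*(8)*conj(2) + 2*(-1)*conj(-1) + 3*(-2)*conj(0)]
      = (1/6)[(16) + (2) + (0)] = 18/6 = 3
Dimension check: dim(rho) = sum (mult * dim) = 0*1 + 2*1 + 3*2 = 8 = chi_rho(e) = 8.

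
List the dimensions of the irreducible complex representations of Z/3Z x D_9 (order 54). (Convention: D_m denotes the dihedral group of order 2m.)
Dimensions: 1, 1, 1, 1, 1, 1, 2, 2, 2, 2, 2, 2, 2, 2, 2, 2, 2, 2

Proof sketch: There are 18 irreducibles (= number of conjugacy classes). Their dimensions d_i satisfy sum d_i^2 = |G| = 54: 1 + 1 + 1 + 1 + 1 + 1 + 4 + 4 + 4 + 4 + 4 + 4 + 4 + 4 + 4 + 4 + 4 + 4 = 54. (For the product with Z/3Z: each of the 3 1-dim characters of Z/3Z tensors with each irrep of D_9, giving 3 copies of each D_9-dimension.)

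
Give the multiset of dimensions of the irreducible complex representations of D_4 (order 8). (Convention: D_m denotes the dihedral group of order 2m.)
Dimensions: 1, 1, 1, 1, 2

Why: There are 5 irreducibles (= number of conjugacy classes). Their dimensions d_i satisfy sum d_i^2 = |G| = 8: 1 + 1 + 1 + 1 + 4 = 8.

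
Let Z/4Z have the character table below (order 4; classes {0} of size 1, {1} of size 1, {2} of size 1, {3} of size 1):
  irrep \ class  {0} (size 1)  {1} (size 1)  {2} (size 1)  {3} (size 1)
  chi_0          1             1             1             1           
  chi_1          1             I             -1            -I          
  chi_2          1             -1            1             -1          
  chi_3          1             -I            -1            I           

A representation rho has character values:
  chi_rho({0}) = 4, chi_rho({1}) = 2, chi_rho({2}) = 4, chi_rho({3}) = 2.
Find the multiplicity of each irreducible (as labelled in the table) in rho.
Multiplicities: chi_0: 3, chi_1: 0, chi_2: 1, chi_3: 0.

Use <chi_rho, chi> = (1/|G|) sum_C |C| * chi_rho(C) * conj(chi(C)) with |G| = 4 for each irreducible chi in the table:
  <chi_rho, chi_0> = (1/4)[1*(4)*conj(1) + 1*(2)*conj(1) + 1*(4)*conj(1) + 1*(2)*conj(1)]
      = (1/4)[(4) + (2) + (4) + (2)] = 12/4 = 3
  <chi_rho, chi_1> = (1/4)[1*(4)*conj(1) + 1*(2)*conj(I) + 1*(4)*conj(-1) + 1*(2)*conj(-I)]
      = (1/4)[(4) + (-2*I) + (-4) + (2*I)] = 0/4 = 0
  <chi_rho, chi_2> = (1/4)[1*(4)*conj(1) + 1*(2)*conj(-1) + 1*(4)*conj(1) + 1*(2)*conj(-1)]
      = (1/4)[(4) + (-2) + (4) + (-2)] = 4/4 = 1
  <chi_rho, chi_3> = (1/4)[1*(4)*conj(1) + 1*(2)*conj(-I) + 1*(4)*conj(-1) + 1*(2)*conj(I)]
      = (1/4)[(4) + (2*I) + (-4) + (-2*I)] = 0/4 = 0
(Exp terms are combined using exp(i*s)*conj(exp(i*t)) = exp(i*(s-t)), and sums of them are collapsed using the identity that for every m > 1 the m distinct m-th roots of unity sum to 0, e.g. 1 + exp(2*I*pi/3) + exp(-2*I*pi/3) = 0.)
Dimension check: dim(rho) = sum (mult * dim) = 3*1 + 0*1 + 1*1 + 0*1 = 4 = chi_rho(e) = 4.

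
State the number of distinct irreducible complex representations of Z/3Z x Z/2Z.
6

Why: The number of irreducible complex representations of a finite group equals its number of conjugacy classes. Z/3Z x Z/2Z is abelian of order 6, so every element is its own conjugacy class: 6 classes, so Z/3Z x Z/2Z (order 6) has exactly 6 irreducible complex representations.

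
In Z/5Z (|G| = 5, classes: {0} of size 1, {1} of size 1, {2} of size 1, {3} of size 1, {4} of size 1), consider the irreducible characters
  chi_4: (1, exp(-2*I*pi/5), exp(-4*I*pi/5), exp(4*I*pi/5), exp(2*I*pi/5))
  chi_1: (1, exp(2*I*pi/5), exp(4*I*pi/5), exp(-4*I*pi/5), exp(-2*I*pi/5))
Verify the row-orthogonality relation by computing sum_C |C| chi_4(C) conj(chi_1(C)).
Sum = 0; so <chi_4, chi_1> = 0 (distinct irreducibles are orthogonal).

Derivation: Compute term by term over conjugacy classes (|C| * chi_4(C) * conj(chi_1(C))):
  1*(1)*conj(1) + 1*(exp(-2*I*pi/5))*conj(exp(2*I*pi/5)) + 1*(exp(-4*I*pi/5))*conj(exp(4*I*pi/5)) + 1*(exp(4*I*pi/5))*conj(exp(-4*I*pi/5)) + 1*(exp(2*I*pi/5))*conj(exp(-2*I*pi/5))
  = (1) + (exp(-4*I*pi/5)) + (exp(2*I*pi/5)) + (exp(-2*I*pi/5)) + (exp(4*I*pi/5))
  = 0.
(Exp terms are combined using exp(i*s)*conj(exp(i*t)) = exp(i*(s-t)), and sums of them are collapsed using the identity that for every m > 1 the m distinct m-th roots of unity sum to 0, e.g. 1 + exp(2*I*pi/3) + exp(-2*I*pi/3) = 0.)
Dividing by |G| = 5 gives 0/5 = 0, matching the row-orthogonality relation <chi_4, chi_1> = [chi_4 = chi_1].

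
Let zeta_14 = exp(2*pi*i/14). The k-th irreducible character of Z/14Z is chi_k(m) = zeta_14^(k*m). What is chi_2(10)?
chi_2(10) = zeta_14^20 = exp(6*I*pi/7)

Argument: chi_2(10) = zeta_14^(2*10) = zeta_14^20. Since zeta_14^14 = 1, this equals zeta_14^6 = exp(2*pi*i*6/14) = exp(6*I*pi/7).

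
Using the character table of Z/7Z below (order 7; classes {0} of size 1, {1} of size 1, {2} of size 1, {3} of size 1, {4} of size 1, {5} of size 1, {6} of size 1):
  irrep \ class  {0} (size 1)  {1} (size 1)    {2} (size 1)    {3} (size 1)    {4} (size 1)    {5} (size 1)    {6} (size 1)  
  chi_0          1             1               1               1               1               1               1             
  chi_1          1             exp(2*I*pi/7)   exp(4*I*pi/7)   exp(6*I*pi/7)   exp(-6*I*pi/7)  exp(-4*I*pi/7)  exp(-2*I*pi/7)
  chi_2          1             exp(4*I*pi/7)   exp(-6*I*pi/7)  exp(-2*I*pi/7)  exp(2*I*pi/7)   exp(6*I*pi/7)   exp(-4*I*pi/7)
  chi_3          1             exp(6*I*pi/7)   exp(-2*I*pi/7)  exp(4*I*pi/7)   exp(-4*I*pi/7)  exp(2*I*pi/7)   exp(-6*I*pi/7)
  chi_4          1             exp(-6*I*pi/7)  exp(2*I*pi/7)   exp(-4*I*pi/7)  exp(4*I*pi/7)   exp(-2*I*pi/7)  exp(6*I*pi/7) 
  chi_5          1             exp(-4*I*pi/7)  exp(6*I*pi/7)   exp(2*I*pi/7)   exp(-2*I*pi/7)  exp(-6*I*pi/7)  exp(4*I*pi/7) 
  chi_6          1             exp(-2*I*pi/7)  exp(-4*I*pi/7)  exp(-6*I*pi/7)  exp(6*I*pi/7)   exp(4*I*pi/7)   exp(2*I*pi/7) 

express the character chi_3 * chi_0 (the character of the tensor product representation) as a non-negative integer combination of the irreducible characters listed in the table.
chi_3 tensor chi_0 = chi_3 (all other irreducibles have multiplicity 0).

Details: The character of a tensor product is the pointwise product (chi_3 * chi_0)(C) = chi_3(C) * chi_0(C):
  {0}: (1)*(1), {1}: (exp(6*I*pi/7))*(1), {2}: (exp(-2*I*pi/7))*(1), {3}: (exp(4*I*pi/7))*(1), {4}: (exp(-4*I*pi/7))*(1), {5}: (exp(2*I*pi/7))*(1), {6}: (exp(-6*I*pi/7))*(1)
so (chi_3 * chi_0) takes values
  {0} -> 1, {1} -> exp(6*I*pi/7), {2} -> exp(-2*I*pi/7), {3} -> exp(4*I*pi/7), {4} -> exp(-4*I*pi/7), {5} -> exp(2*I*pi/7), {6} -> exp(-6*I*pi/7).
Now take the inner product of this character with each irreducible chi from the table, <chi_3*chi_0, chi> = (1/7) sum_C |C| (chi_3*chi_0)(C) conj(chi(C)):
  <chi_3*chi_0, chi_0> = (1/7)[1*(1)*conj(1) + 1*(exp(6*I*pi/7))*conj(1) + 1*(exp(-2*I*pi/7))*conj(1) + 1*(exp(4*I*pi/7))*conj(1) + 1*(exp(-4*I*pi/7))*conj(1) + 1*(exp(2*I*pi/7))*conj(1) + 1*(exp(-6*I*pi/7))*conj(1)]
      = (1/7)[(1) + (exp(6*I*pi/7)) + (exp(-2*I*pi/7)) + (exp(4*I*pi/7)) + (exp(-4*I*pi/7)) + (exp(2*I*pi/7)) + (exp(-6*I*pi/7))] = 0/7 = 0
  <chi_3*chi_0, chi_1> = (1/7)[1*(1)*conj(1) + 1*(exp(6*I*pi/7))*conj(exp(2*I*pi/7)) + 1*(exp(-2*I*pi/7))*conj(exp(4*I*pi/7)) + 1*(exp(4*I*pi/7))*conj(exp(6*I*pi/7)) + 1*(exp(-4*I*pi/7))*conj(exp(-6*I*pi/7)) + 1*(exp(2*I*pi/7))*conj(exp(-4*I*pi/7)) + 1*(exp(-6*I*pi/7))*conj(exp(-2*I*pi/7))]
      = (1/7)[(1) + (exp(4*I*pi/7)) + (exp(-6*I*pi/7)) + (exp(-2*I*pi/7)) + (exp(2*I*pi/7)) + (exp(6*I*pi/7)) + (exp(-4*I*pi/7))] = 0/7 = 0
  <chi_3*chi_0, chi_2> = (1/7)[1*(1)*conj(1) + 1*(exp(6*I*pi/7))*conj(exp(4*I*pi/7)) + 1*(exp(-2*I*pi/7))*conj(exp(-6*I*pi/7)) + 1*(exp(4*I*pi/7))*conj(exp(-2*I*pi/7)) + 1*(exp(-4*I*pi/7))*conj(exp(2*I*pi/7)) + 1*(exp(2*I*pi/7))*conj(exp(6*I*pi/7)) + 1*(exp(-6*I*pi/7))*conj(exp(-4*I*pi/7))]
      = (1/7)[(1) + (exp(2*I*pi/7)) + (exp(4*I*pi/7)) + (exp(6*I*pi/7)) + (exp(-6*I*pi/7)) + (exp(-4*I*pi/7)) + (exp(-2*I*pi/7))] = 0/7 = 0
  <chi_3*chi_0, chi_3> = (1/7)[1*(1)*conj(1) + 1*(exp(6*I*pi/7))*conj(exp(6*I*pi/7)) + 1*(exp(-2*I*pi/7))*conj(exp(-2*I*pi/7)) + 1*(exp(4*I*pi/7))*conj(exp(4*I*pi/7)) + 1*(exp(-4*I*pi/7))*conj(exp(-4*I*pi/7)) + 1*(exp(2*I*pi/7))*conj(exp(2*I*pi/7)) + 1*(exp(-6*I*pi/7))*conj(exp(-6*I*pi/7))]
      = (1/7)[(1) + (1) + (1) + (1) + (1) + (1) + (1)] = 7/7 = 1
  <chi_3*chi_0, chi_4> = (1/7)[1*(1)*conj(1) + 1*(exp(6*I*pi/7))*conj(exp(-6*I*pi/7)) + 1*(exp(-2*I*pi/7))*conj(exp(2*I*pi/7)) + 1*(exp(4*I*pi/7))*conj(exp(-4*I*pi/7)) + 1*(exp(-4*I*pi/7))*conj(exp(4*I*pi/7)) + 1*(exp(2*I*pi/7))*conj(exp(-2*I*pi/7)) + 1*(exp(-6*I*pi/7))*conj(exp(6*I*pi/7))]
      = (1/7)[(1) + (exp(-2*I*pi/7)) + (exp(-4*I*pi/7)) + (exp(-6*I*pi/7)) + (exp(6*I*pi/7)) + (exp(4*I*pi/7)) + (exp(2*I*pi/7))] = 0/7 = 0
  <chi_3*chi_0, chi_5> = (1/7)[1*(1)*conj(1) + 1*(exp(6*I*pi/7))*conj(exp(-4*I*pi/7)) + 1*(exp(-2*I*pi/7))*conj(exp(6*I*pi/7)) + 1*(exp(4*I*pi/7))*conj(exp(2*I*pi/7)) + 1*(exp(-4*I*pi/7))*conj(exp(-2*I*pi/7)) + 1*(exp(2*I*pi/7))*conj(exp(-6*I*pi/7)) + 1*(exp(-6*I*pi/7))*conj(exp(4*I*pi/7))]
      = (1/7)[(1) + (exp(-4*I*pi/7)) + (exp(6*I*pi/7)) + (exp(2*I*pi/7)) + (exp(-2*I*pi/7)) + (exp(-6*I*pi/7)) + (exp(4*I*pi/7))] = 0/7 = 0
  <chi_3*chi_0, chi_6> = (1/7)[1*(1)*conj(1) + 1*(exp(6*I*pi/7))*conj(exp(-2*I*pi/7)) + 1*(exp(-2*I*pi/7))*conj(exp(-4*I*pi/7)) + 1*(exp(4*I*pi/7))*conj(exp(-6*I*pi/7)) + 1*(exp(-4*I*pi/7))*conj(exp(6*I*pi/7)) + 1*(exp(2*I*pi/7))*conj(exp(4*I*pi/7)) + 1*(exp(-6*I*pi/7))*conj(exp(2*I*pi/7))]
      = (1/7)[(1) + (exp(-6*I*pi/7)) + (exp(2*I*pi/7)) + (exp(-4*I*pi/7)) + (exp(4*I*pi/7)) + (exp(-2*I*pi/7)) + (exp(6*I*pi/7))] = 0/7 = 0
(Exp terms are combined using exp(i*s)*conj(exp(i*t)) = exp(i*(s-t)), and sums of them are collapsed using the identity that for every m > 1 the m distinct m-th roots of unity sum to 0, e.g. 1 + exp(2*I*pi/3) + exp(-2*I*pi/3) = 0.)
Hence the multiplicities are chi_3: 1. Dimension check: dim(chi_3)*dim(chi_0) = 1*1 = 1 and sum (mult * dim) = 1*1 = 1.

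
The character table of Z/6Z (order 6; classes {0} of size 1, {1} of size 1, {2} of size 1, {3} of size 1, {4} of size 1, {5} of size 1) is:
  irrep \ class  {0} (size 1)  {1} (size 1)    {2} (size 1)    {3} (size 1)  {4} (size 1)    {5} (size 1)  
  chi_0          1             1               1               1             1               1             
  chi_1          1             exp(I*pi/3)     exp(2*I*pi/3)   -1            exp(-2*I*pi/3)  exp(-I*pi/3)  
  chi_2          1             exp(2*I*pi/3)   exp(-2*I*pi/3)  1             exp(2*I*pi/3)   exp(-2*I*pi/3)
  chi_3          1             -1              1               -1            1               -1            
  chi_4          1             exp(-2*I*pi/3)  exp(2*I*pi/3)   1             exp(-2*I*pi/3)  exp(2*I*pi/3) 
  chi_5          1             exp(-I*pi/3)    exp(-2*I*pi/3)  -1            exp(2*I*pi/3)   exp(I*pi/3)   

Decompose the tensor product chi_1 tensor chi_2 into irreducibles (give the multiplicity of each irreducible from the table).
chi_1 tensor chi_2 = chi_3 (all other irreducibles have multiplicity 0).

Solution. The character of a tensor product is the pointwise product (chi_1 * chi_2)(C) = chi_1(C) * chi_2(C):
  {0}: (1)*(1), {1}: (exp(I*pi/3))*(exp(2*I*pi/3)), {2}: (exp(2*I*pi/3))*(exp(-2*I*pi/3)), {3}: (-1)*(1), {4}: (exp(-2*I*pi/3))*(exp(2*I*pi/3)), {5}: (exp(-I*pi/3))*(exp(-2*I*pi/3))
so (chi_1 * chi_2) takes values
  {0} -> 1, {1} -> -1, {2} -> 1, {3} -> -1, {4} -> 1, {5} -> -1.
Now take the inner product of this character with each irreducible chi from the table, <chi_1*chi_2, chi> = (1/6) sum_C |C| (chi_1*chi_2)(C) conj(chi(C)):
  <chi_1*chi_2, chi_0> = (1/6)[1*(1)*conj(1) + 1*(-1)*conj(1) + 1*(1)*conj(1) + 1*(-1)*conj(1) + 1*(1)*conj(1) + 1*(-1)*conj(1)]
      = (1/6)[(1) + (-1) + (1) + (-1) + (1) + (-1)] = 0/6 = 0
  <chi_1*chi_2, chi_1> = (1/6)[1*(1)*conj(1) + 1*(-1)*conj(exp(I*pi/3)) + 1*(1)*conj(exp(2*I*pi/3)) + 1*(-1)*conj(-1) + 1*(1)*conj(exp(-2*I*pi/3)) + 1*(-1)*conj(exp(-I*pi/3))]
      = (1/6)[(1) + (-exp(-I*pi/3)) + (exp(-2*I*pi/3)) + (1) + (exp(2*I*pi/3)) + (-exp(I*pi/3))] = 0/6 = 0
  <chi_1*chi_2, chi_2> = (1/6)[1*(1)*conj(1) + 1*(-1)*conj(exp(2*I*pi/3)) + 1*(1)*conj(exp(-2*I*pi/3)) + 1*(-1)*conj(1) + 1*(1)*conj(exp(2*I*pi/3)) + 1*(-1)*conj(exp(-2*I*pi/3))]
      = (1/6)[(1) + (-exp(-2*I*pi/3)) + (exp(2*I*pi/3)) + (-1) + (exp(-2*I*pi/3)) + (-exp(2*I*pi/3))] = 0/6 = 0
  <chi_1*chi_2, chi_3> = (1/6)[1*(1)*conj(1) + 1*(-1)*conj(-1) + 1*(1)*conj(1) + 1*(-1)*conj(-1) + 1*(1)*conj(1) + 1*(-1)*conj(-1)]
      = (1/6)[(1) + (1) + (1) + (1) + (1) + (1)] = 6/6 = 1
  <chi_1*chi_2, chi_4> = (1/6)[1*(1)*conj(1) + 1*(-1)*conj(exp(-2*I*pi/3)) + 1*(1)*conj(exp(2*I*pi/3)) + 1*(-1)*conj(1) + 1*(1)*conj(exp(-2*I*pi/3)) + 1*(-1)*conj(exp(2*I*pi/3))]
      = (1/6)[(1) + (-exp(2*I*pi/3)) + (exp(-2*I*pi/3)) + (-1) + (exp(2*I*pi/3)) + (-exp(-2*I*pi/3))] = 0/6 = 0
  <chi_1*chi_2, chi_5> = (1/6)[1*(1)*conj(1) + 1*(-1)*conj(exp(-I*pi/3)) + 1*(1)*conj(exp(-2*I*pi/3)) + 1*(-1)*conj(-1) + 1*(1)*conj(exp(2*I*pi/3)) + 1*(-1)*conj(exp(I*pi/3))]
      = (1/6)[(1) + (-exp(I*pi/3)) + (exp(2*I*pi/3)) + (1) + (exp(-2*I*pi/3)) + (-exp(-I*pi/3))] = 0/6 = 0
(Exp terms are combined using exp(i*s)*conj(exp(i*t)) = exp(i*(s-t)), and sums of them are collapsed using the identity that for every m > 1 the m distinct m-th roots of unity sum to 0, e.g. 1 + exp(2*I*pi/3) + exp(-2*I*pi/3) = 0.)
Hence the multiplicities are chi_3: 1. Dimension check: dim(chi_1)*dim(chi_2) = 1*1 = 1 and sum (mult * dim) = 1*1 = 1.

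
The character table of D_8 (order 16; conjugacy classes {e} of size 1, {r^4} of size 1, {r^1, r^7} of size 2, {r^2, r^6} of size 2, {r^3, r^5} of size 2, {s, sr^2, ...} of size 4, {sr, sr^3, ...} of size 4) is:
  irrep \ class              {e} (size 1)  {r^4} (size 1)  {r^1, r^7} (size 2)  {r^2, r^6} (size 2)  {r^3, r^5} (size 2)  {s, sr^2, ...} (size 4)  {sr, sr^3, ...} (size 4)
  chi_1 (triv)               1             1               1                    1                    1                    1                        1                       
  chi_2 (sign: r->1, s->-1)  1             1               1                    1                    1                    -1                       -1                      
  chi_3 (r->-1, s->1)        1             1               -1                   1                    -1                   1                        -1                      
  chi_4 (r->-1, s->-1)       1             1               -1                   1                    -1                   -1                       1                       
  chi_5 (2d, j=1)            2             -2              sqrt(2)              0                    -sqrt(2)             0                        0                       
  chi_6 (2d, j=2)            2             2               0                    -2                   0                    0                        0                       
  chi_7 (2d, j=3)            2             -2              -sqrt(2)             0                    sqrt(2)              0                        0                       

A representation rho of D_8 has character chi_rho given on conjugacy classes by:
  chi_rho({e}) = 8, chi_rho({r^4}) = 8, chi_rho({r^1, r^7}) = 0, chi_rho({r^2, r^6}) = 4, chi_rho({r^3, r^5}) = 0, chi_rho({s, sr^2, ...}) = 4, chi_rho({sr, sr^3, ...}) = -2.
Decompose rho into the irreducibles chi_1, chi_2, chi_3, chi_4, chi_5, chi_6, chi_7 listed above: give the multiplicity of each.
Multiplicities: chi_1: 2, chi_2: 1, chi_3: 3, chi_4: 0, chi_5: 0, chi_6: 1, chi_7: 0.

Reasoning: Use <chi_rho, chi> = (1/|G|) sum_C |C| * chi_rho(C) * conj(chi(C)) with |G| = 16 for each irreducible chi in the table:
  <chi_rho, chi_1> = (1/16)[1*(8)*conj(1) + 1*(8)*conj(1) + 2*(0)*conj(1) + 2*(4)*conj(1) + 2*(0)*conj(1) + 4*(4)*conj(1) + 4*(-2)*conj(1)]
      = (1/16)[(8) + (8) + (0) + (8) + (0) + (16) + (-8)] = 32/16 = 2
  <chi_rho, chi_2> = (1/16)[1*(8)*conj(1) + 1*(8)*conj(1) + 2*(0)*conj(1) + 2*(4)*conj(1) + 2*(0)*conj(1) + 4*(4)*conj(-1) + 4*(-2)*conj(-1)]
      = (1/16)[(8) + (8) + (0) + (8) + (0) + (-16) + (8)] = 16/16 = 1
  <chi_rho, chi_3> = (1/16)[1*(8)*conj(1) + 1*(8)*conj(1) + 2*(0)*conj(-1) + 2*(4)*conj(1) + 2*(0)*conj(-1) + 4*(4)*conj(1) + 4*(-2)*conj(-1)]
      = (1/16)[(8) + (8) + (0) + (8) + (0) + (16) + (8)] = 48/16 = 3
  <chi_rho, chi_4> = (1/16)[1*(8)*conj(1) + 1*(8)*conj(1) + 2*(0)*conj(-1) + 2*(4)*conj(1) + 2*(0)*conj(-1) + 4*(4)*conj(-1) + 4*(-2)*conj(1)]
      = (1/16)[(8) + (8) + (0) + (8) + (0) + (-16) + (-8)] = 0/16 = 0
  <chi_rho, chi_5> = (1/16)[1*(8)*conj(2) + 1*(8)*conj(-2) + 2*(0)*conj(sqrt(2)) + 2*(4)*conj(0) + 2*(0)*conj(-sqrt(2)) + 4*(4)*conj(0) + 4*(-2)*conj(0)]
      = (1/16)[(16) + (-16) + (0) + (0) + (0) + (0) + (0)] = 0/16 = 0
  <chi_rho, chi_6> = (1/16)[1*(8)*conj(2) + 1*(8)*conj(2) + 2*(0)*conj(0) + 2*(4)*conj(-2) + 2*(0)*conj(0) + 4*(4)*conj(0) + 4*(-2)*conj(0)]
      = (1/16)[(16) + (16) + (0) + (-16) + (0) + (0) + (0)] = 16/16 = 1
  <chi_rho, chi_7> = (1/16)[1*(8)*conj(2) + 1*(8)*conj(-2) + 2*(0)*conj(-sqrt(2)) + 2*(4)*conj(0) + 2*(0)*conj(sqrt(2)) + 4*(4)*conj(0) + 4*(-2)*conj(0)]
      = (1/16)[(16) + (-16) + (0) + (0) + (0) + (0) + (0)] = 0/16 = 0
Dimension check: dim(rho) = sum (mult * dim) = 2*1 + 1*1 + 3*1 + 0*1 + 0*2 + 1*2 + 0*2 = 8 = chi_rho(e) = 8.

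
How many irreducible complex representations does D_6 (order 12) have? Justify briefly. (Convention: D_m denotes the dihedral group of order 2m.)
6

Details: The number of irreducible complex representations of a finite group equals its number of conjugacy classes. D_6 has 6 conjugacy classes (n/2 + 3 for n even), so D_6 (order 12) has exactly 6 irreducible complex representations.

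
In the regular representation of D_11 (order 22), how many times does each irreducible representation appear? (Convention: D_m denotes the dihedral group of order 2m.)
Each irreducible V_i of dimension d_i appears with multiplicity d_i, i.e. rho_reg = (direct sum over all irreducibles V_i) d_i V_i. The irreducible dimensions for D_11 are 1, 1, 2, 2, 2, 2, 2: 2 irreducibles of dimension 1, each with multiplicity 1; 5 irreducibles of dimension 2, each with multiplicity 2. Total dimension 2*1*1 + 5*2*2 = 22 = |G|.

Why: General theorem: in the regular representation of a finite group G, each irreducible appears with multiplicity equal to its dimension. Check: dim(rho_reg) = sum d_i^2 = 1 + 1 + 4 + 4 + 4 + 4 + 4 = 22 = |G|.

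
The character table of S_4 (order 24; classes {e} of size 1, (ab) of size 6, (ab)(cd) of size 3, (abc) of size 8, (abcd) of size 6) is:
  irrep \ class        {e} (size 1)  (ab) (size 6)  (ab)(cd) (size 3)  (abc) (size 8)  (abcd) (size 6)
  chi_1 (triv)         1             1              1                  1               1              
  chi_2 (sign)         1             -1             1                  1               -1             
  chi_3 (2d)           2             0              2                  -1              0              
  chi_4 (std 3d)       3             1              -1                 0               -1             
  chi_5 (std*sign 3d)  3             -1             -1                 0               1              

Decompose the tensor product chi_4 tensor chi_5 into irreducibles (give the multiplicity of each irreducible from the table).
chi_4 tensor chi_5 = chi_2 + chi_3 + chi_4 + chi_5 (all other irreducibles have multiplicity 0).

Details: The character of a tensor product is the pointwise product (chi_4 * chi_5)(C) = chi_4(C) * chi_5(C):
  {e}: (3)*(3), (ab): (1)*(-1), (ab)(cd): (-1)*(-1), (abc): (0)*(0), (abcd): (-1)*(1)
so (chi_4 * chi_5) takes values
  {e} -> 9, (ab) -> -1, (ab)(cd) -> 1, (abc) -> 0, (abcd) -> -1.
Now take the inner product of this character with each irreducible chi from the table, <chi_4*chi_5, chi> = (1/24) sum_C |C| (chi_4*chi_5)(C) conj(chi(C)):
  <chi_4*chi_5, chi_1> = (1/24)[1*(9)*conj(1) + 6*(-1)*conj(1) + 3*(1)*conj(1) + 8*(0)*conj(1) + 6*(-1)*conj(1)]
      = (1/24)[(9) + (-6) + (3) + (0) + (-6)] = 0/24 = 0
  <chi_4*chi_5, chi_2> = (1/24)[1*(9)*conj(1) + 6*(-1)*conj(-1) + 3*(1)*conj(1) + 8*(0)*conj(1) + 6*(-1)*conj(-1)]
      = (1/24)[(9) + (6) + (3) + (0) + (6)] = 24/24 = 1
  <chi_4*chi_5, chi_3> = (1/24)[1*(9)*conj(2) + 6*(-1)*conj(0) + 3*(1)*conj(2) + 8*(0)*conj(-1) + 6*(-1)*conj(0)]
      = (1/24)[(18) + (0) + (6) + (0) + (0)] = 24/24 = 1
  <chi_4*chi_5, chi_4> = (1/24)[1*(9)*conj(3) + 6*(-1)*conj(1) + 3*(1)*conj(-1) + 8*(0)*conj(0) + 6*(-1)*conj(-1)]
      = (1/24)[(27) + (-6) + (-3) + (0) + (6)] = 24/24 = 1
  <chi_4*chi_5, chi_5> = (1/24)[1*(9)*conj(3) + 6*(-1)*conj(-1) + 3*(1)*conj(-1) + 8*(0)*conj(0) + 6*(-1)*conj(1)]
      = (1/24)[(27) + (6) + (-3) + (0) + (-6)] = 24/24 = 1
Hence the multiplicities are chi_2: 1, chi_3: 1, chi_4: 1, chi_5: 1. Dimension check: dim(chi_4)*dim(chi_5) = 3*3 = 9 and sum (mult * dim) = 1*1 + 1*2 + 1*3 + 1*3 = 9.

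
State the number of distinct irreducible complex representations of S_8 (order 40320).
22

Derivation: The number of irreducible complex representations of a finite group equals its number of conjugacy classes. Conjugacy classes in S_8 correspond to cycle types, i.e. partitions of 8; there are p(8) = 22 of them, so S_8 (order 40320) has exactly 22 irreducible complex representations.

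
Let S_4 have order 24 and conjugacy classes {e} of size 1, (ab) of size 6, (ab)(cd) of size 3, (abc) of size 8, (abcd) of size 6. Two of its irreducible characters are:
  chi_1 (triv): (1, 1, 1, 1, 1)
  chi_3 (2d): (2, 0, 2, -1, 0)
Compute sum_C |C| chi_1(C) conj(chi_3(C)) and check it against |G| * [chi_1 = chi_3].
Sum = 0; so <chi_1, chi_3> = 0 (distinct irreducibles are orthogonal).

Argument: Compute term by term over conjugacy classes (|C| * chi_1(C) * conj(chi_3(C))):
  1*(1)*conj(2) + 6*(1)*conj(0) + 3*(1)*conj(2) + 8*(1)*conj(-1) + 6*(1)*conj(0)
  = (2) + (0) + (6) + (-8) + (0)
  = 0.
Dividing by |G| = 24 gives 0/24 = 0, matching the row-orthogonality relation <chi_1, chi_3> = [chi_1 = chi_3].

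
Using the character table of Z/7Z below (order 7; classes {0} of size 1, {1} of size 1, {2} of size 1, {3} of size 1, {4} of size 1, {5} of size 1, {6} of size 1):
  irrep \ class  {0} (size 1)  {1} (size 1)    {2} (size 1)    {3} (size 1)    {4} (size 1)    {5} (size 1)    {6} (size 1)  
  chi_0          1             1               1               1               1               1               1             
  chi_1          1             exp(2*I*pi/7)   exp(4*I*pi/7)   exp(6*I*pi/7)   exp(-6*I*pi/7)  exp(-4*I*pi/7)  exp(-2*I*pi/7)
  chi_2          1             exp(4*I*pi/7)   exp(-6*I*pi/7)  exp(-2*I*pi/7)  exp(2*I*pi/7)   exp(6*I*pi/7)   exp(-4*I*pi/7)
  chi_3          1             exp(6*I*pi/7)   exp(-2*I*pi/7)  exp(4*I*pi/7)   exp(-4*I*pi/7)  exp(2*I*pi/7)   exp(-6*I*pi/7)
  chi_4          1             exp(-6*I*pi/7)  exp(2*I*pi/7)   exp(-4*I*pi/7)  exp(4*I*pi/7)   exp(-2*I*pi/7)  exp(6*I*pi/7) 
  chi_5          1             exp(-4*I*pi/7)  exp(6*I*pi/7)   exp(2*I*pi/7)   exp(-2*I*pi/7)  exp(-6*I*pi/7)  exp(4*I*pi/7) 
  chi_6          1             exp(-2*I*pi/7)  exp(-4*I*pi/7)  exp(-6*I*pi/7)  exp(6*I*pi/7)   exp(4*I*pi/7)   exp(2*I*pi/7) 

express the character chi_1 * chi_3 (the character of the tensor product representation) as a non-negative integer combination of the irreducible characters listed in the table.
chi_1 tensor chi_3 = chi_4 (all other irreducibles have multiplicity 0).

Working: The character of a tensor product is the pointwise product (chi_1 * chi_3)(C) = chi_1(C) * chi_3(C):
  {0}: (1)*(1), {1}: (exp(2*I*pi/7))*(exp(6*I*pi/7)), {2}: (exp(4*I*pi/7))*(exp(-2*I*pi/7)), {3}: (exp(6*I*pi/7))*(exp(4*I*pi/7)), {4}: (exp(-6*I*pi/7))*(exp(-4*I*pi/7)), {5}: (exp(-4*I*pi/7))*(exp(2*I*pi/7)), {6}: (exp(-2*I*pi/7))*(exp(-6*I*pi/7))
so (chi_1 * chi_3) takes values
  {0} -> 1, {1} -> exp(-6*I*pi/7), {2} -> exp(2*I*pi/7), {3} -> exp(-4*I*pi/7), {4} -> exp(4*I*pi/7), {5} -> exp(-2*I*pi/7), {6} -> exp(6*I*pi/7).
Now take the inner product of this character with each irreducible chi from the table, <chi_1*chi_3, chi> = (1/7) sum_C |C| (chi_1*chi_3)(C) conj(chi(C)):
  <chi_1*chi_3, chi_0> = (1/7)[1*(1)*conj(1) + 1*(exp(-6*I*pi/7))*conj(1) + 1*(exp(2*I*pi/7))*conj(1) + 1*(exp(-4*I*pi/7))*conj(1) + 1*(exp(4*I*pi/7))*conj(1) + 1*(exp(-2*I*pi/7))*conj(1) + 1*(exp(6*I*pi/7))*conj(1)]
      = (1/7)[(1) + (exp(-6*I*pi/7)) + (exp(2*I*pi/7)) + (exp(-4*I*pi/7)) + (exp(4*I*pi/7)) + (exp(-2*I*pi/7)) + (exp(6*I*pi/7))] = 0/7 = 0
  <chi_1*chi_3, chi_1> = (1/7)[1*(1)*conj(1) + 1*(exp(-6*I*pi/7))*conj(exp(2*I*pi/7)) + 1*(exp(2*I*pi/7))*conj(exp(4*I*pi/7)) + 1*(exp(-4*I*pi/7))*conj(exp(6*I*pi/7)) + 1*(exp(4*I*pi/7))*conj(exp(-6*I*pi/7)) + 1*(exp(-2*I*pi/7))*conj(exp(-4*I*pi/7)) + 1*(exp(6*I*pi/7))*conj(exp(-2*I*pi/7))]
      = (1/7)[(1) + (exp(6*I*pi/7)) + (exp(-2*I*pi/7)) + (exp(4*I*pi/7)) + (exp(-4*I*pi/7)) + (exp(2*I*pi/7)) + (exp(-6*I*pi/7))] = 0/7 = 0
  <chi_1*chi_3, chi_2> = (1/7)[1*(1)*conj(1) + 1*(exp(-6*I*pi/7))*conj(exp(4*I*pi/7)) + 1*(exp(2*I*pi/7))*conj(exp(-6*I*pi/7)) + 1*(exp(-4*I*pi/7))*conj(exp(-2*I*pi/7)) + 1*(exp(4*I*pi/7))*conj(exp(2*I*pi/7)) + 1*(exp(-2*I*pi/7))*conj(exp(6*I*pi/7)) + 1*(exp(6*I*pi/7))*conj(exp(-4*I*pi/7))]
      = (1/7)[(1) + (exp(4*I*pi/7)) + (exp(-6*I*pi/7)) + (exp(-2*I*pi/7)) + (exp(2*I*pi/7)) + (exp(6*I*pi/7)) + (exp(-4*I*pi/7))] = 0/7 = 0
  <chi_1*chi_3, chi_3> = (1/7)[1*(1)*conj(1) + 1*(exp(-6*I*pi/7))*conj(exp(6*I*pi/7)) + 1*(exp(2*I*pi/7))*conj(exp(-2*I*pi/7)) + 1*(exp(-4*I*pi/7))*conj(exp(4*I*pi/7)) + 1*(exp(4*I*pi/7))*conj(exp(-4*I*pi/7)) + 1*(exp(-2*I*pi/7))*conj(exp(2*I*pi/7)) + 1*(exp(6*I*pi/7))*conj(exp(-6*I*pi/7))]
      = (1/7)[(1) + (exp(2*I*pi/7)) + (exp(4*I*pi/7)) + (exp(6*I*pi/7)) + (exp(-6*I*pi/7)) + (exp(-4*I*pi/7)) + (exp(-2*I*pi/7))] = 0/7 = 0
  <chi_1*chi_3, chi_4> = (1/7)[1*(1)*conj(1) + 1*(exp(-6*I*pi/7))*conj(exp(-6*I*pi/7)) + 1*(exp(2*I*pi/7))*conj(exp(2*I*pi/7)) + 1*(exp(-4*I*pi/7))*conj(exp(-4*I*pi/7)) + 1*(exp(4*I*pi/7))*conj(exp(4*I*pi/7)) + 1*(exp(-2*I*pi/7))*conj(exp(-2*I*pi/7)) + 1*(exp(6*I*pi/7))*conj(exp(6*I*pi/7))]
      = (1/7)[(1) + (1) + (1) + (1) + (1) + (1) + (1)] = 7/7 = 1
  <chi_1*chi_3, chi_5> = (1/7)[1*(1)*conj(1) + 1*(exp(-6*I*pi/7))*conj(exp(-4*I*pi/7)) + 1*(exp(2*I*pi/7))*conj(exp(6*I*pi/7)) + 1*(exp(-4*I*pi/7))*conj(exp(2*I*pi/7)) + 1*(exp(4*I*pi/7))*conj(exp(-2*I*pi/7)) + 1*(exp(-2*I*pi/7))*conj(exp(-6*I*pi/7)) + 1*(exp(6*I*pi/7))*conj(exp(4*I*pi/7))]
      = (1/7)[(1) + (exp(-2*I*pi/7)) + (exp(-4*I*pi/7)) + (exp(-6*I*pi/7)) + (exp(6*I*pi/7)) + (exp(4*I*pi/7)) + (exp(2*I*pi/7))] = 0/7 = 0
  <chi_1*chi_3, chi_6> = (1/7)[1*(1)*conj(1) + 1*(exp(-6*I*pi/7))*conj(exp(-2*I*pi/7)) + 1*(exp(2*I*pi/7))*conj(exp(-4*I*pi/7)) + 1*(exp(-4*I*pi/7))*conj(exp(-6*I*pi/7)) + 1*(exp(4*I*pi/7))*conj(exp(6*I*pi/7)) + 1*(exp(-2*I*pi/7))*conj(exp(4*I*pi/7)) + 1*(exp(6*I*pi/7))*conj(exp(2*I*pi/7))]
      = (1/7)[(1) + (exp(-4*I*pi/7)) + (exp(6*I*pi/7)) + (exp(2*I*pi/7)) + (exp(-2*I*pi/7)) + (exp(-6*I*pi/7)) + (exp(4*I*pi/7))] = 0/7 = 0
(Exp terms are combined using exp(i*s)*conj(exp(i*t)) = exp(i*(s-t)), and sums of them are collapsed using the identity that for every m > 1 the m distinct m-th roots of unity sum to 0, e.g. 1 + exp(2*I*pi/3) + exp(-2*I*pi/3) = 0.)
Hence the multiplicities are chi_4: 1. Dimension check: dim(chi_1)*dim(chi_3) = 1*1 = 1 and sum (mult * dim) = 1*1 = 1.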